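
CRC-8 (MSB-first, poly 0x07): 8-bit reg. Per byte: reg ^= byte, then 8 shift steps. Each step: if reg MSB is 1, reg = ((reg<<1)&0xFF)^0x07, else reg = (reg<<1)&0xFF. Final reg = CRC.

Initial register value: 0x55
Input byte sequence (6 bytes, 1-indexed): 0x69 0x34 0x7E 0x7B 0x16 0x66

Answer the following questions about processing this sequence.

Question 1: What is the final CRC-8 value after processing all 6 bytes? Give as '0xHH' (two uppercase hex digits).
After byte 1 (0x69): reg=0xB4
After byte 2 (0x34): reg=0x89
After byte 3 (0x7E): reg=0xCB
After byte 4 (0x7B): reg=0x19
After byte 5 (0x16): reg=0x2D
After byte 6 (0x66): reg=0xF6

Answer: 0xF6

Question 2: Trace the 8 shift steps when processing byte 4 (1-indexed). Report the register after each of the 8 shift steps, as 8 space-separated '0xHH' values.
Answer: 0x67 0xCE 0x9B 0x31 0x62 0xC4 0x8F 0x19

Derivation:
After byte 1 (0x69): reg=0xB4
After byte 2 (0x34): reg=0x89
After byte 3 (0x7E): reg=0xCB
Register before byte 4: 0xCB
After XOR with byte 0x7B: 0xB0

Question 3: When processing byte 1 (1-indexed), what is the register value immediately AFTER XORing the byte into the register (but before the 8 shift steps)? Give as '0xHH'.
Register before byte 1: 0x55
Byte 1: 0x69
0x55 XOR 0x69 = 0x3C

Answer: 0x3C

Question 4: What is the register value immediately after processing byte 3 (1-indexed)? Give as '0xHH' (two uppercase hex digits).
Answer: 0xCB

Derivation:
After byte 1 (0x69): reg=0xB4
After byte 2 (0x34): reg=0x89
After byte 3 (0x7E): reg=0xCB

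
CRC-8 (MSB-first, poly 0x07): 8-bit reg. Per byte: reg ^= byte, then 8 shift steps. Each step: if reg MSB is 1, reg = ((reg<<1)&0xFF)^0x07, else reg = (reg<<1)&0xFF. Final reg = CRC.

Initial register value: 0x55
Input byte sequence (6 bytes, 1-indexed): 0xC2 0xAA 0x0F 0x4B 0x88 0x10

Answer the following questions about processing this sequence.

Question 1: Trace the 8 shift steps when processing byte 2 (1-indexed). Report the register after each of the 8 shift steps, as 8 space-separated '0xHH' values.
Answer: 0x8C 0x1F 0x3E 0x7C 0xF8 0xF7 0xE9 0xD5

Derivation:
After byte 1 (0xC2): reg=0xEC
Register before byte 2: 0xEC
After XOR with byte 0xAA: 0x46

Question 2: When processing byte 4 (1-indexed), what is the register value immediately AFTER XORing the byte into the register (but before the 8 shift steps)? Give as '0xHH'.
Register before byte 4: 0x08
Byte 4: 0x4B
0x08 XOR 0x4B = 0x43

Answer: 0x43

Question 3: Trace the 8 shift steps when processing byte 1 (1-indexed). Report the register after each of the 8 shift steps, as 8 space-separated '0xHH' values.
Answer: 0x29 0x52 0xA4 0x4F 0x9E 0x3B 0x76 0xEC

Derivation:
Register before byte 1: 0x55
After XOR with byte 0xC2: 0x97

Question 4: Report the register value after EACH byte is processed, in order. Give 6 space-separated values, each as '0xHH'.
0xEC 0xD5 0x08 0xCE 0xD5 0x55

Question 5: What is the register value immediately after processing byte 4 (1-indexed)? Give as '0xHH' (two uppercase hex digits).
After byte 1 (0xC2): reg=0xEC
After byte 2 (0xAA): reg=0xD5
After byte 3 (0x0F): reg=0x08
After byte 4 (0x4B): reg=0xCE

Answer: 0xCE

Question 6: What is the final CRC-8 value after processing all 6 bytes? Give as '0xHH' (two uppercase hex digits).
After byte 1 (0xC2): reg=0xEC
After byte 2 (0xAA): reg=0xD5
After byte 3 (0x0F): reg=0x08
After byte 4 (0x4B): reg=0xCE
After byte 5 (0x88): reg=0xD5
After byte 6 (0x10): reg=0x55

Answer: 0x55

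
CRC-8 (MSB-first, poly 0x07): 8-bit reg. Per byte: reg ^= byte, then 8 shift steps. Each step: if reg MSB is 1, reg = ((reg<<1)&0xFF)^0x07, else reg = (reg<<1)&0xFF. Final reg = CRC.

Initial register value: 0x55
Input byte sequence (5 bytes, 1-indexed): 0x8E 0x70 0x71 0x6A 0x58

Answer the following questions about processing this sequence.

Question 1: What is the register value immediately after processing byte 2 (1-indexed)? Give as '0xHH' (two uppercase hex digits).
Answer: 0x7A

Derivation:
After byte 1 (0x8E): reg=0x0F
After byte 2 (0x70): reg=0x7A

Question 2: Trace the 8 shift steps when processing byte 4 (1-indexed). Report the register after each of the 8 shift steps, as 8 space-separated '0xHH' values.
After byte 1 (0x8E): reg=0x0F
After byte 2 (0x70): reg=0x7A
After byte 3 (0x71): reg=0x31
Register before byte 4: 0x31
After XOR with byte 0x6A: 0x5B

Answer: 0xB6 0x6B 0xD6 0xAB 0x51 0xA2 0x43 0x86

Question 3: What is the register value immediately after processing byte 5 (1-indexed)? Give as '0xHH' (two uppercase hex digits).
After byte 1 (0x8E): reg=0x0F
After byte 2 (0x70): reg=0x7A
After byte 3 (0x71): reg=0x31
After byte 4 (0x6A): reg=0x86
After byte 5 (0x58): reg=0x14

Answer: 0x14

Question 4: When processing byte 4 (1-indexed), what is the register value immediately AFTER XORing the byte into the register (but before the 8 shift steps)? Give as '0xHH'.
Register before byte 4: 0x31
Byte 4: 0x6A
0x31 XOR 0x6A = 0x5B

Answer: 0x5B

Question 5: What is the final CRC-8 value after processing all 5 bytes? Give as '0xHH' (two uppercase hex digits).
Answer: 0x14

Derivation:
After byte 1 (0x8E): reg=0x0F
After byte 2 (0x70): reg=0x7A
After byte 3 (0x71): reg=0x31
After byte 4 (0x6A): reg=0x86
After byte 5 (0x58): reg=0x14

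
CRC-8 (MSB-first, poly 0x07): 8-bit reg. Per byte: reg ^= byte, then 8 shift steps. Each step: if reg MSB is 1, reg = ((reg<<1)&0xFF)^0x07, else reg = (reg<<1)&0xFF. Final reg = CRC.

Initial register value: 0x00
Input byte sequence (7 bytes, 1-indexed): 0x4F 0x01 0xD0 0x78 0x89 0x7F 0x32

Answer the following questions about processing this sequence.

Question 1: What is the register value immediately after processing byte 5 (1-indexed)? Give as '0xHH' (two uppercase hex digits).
After byte 1 (0x4F): reg=0xEA
After byte 2 (0x01): reg=0x9F
After byte 3 (0xD0): reg=0xEA
After byte 4 (0x78): reg=0xF7
After byte 5 (0x89): reg=0x7D

Answer: 0x7D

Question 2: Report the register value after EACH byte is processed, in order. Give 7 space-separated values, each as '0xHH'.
0xEA 0x9F 0xEA 0xF7 0x7D 0x0E 0xB4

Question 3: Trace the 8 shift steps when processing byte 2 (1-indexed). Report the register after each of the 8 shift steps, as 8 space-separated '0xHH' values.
After byte 1 (0x4F): reg=0xEA
Register before byte 2: 0xEA
After XOR with byte 0x01: 0xEB

Answer: 0xD1 0xA5 0x4D 0x9A 0x33 0x66 0xCC 0x9F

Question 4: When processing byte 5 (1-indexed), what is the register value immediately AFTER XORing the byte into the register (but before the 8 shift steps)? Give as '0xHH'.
Answer: 0x7E

Derivation:
Register before byte 5: 0xF7
Byte 5: 0x89
0xF7 XOR 0x89 = 0x7E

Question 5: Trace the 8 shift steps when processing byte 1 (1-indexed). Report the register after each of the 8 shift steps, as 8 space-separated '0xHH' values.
Answer: 0x9E 0x3B 0x76 0xEC 0xDF 0xB9 0x75 0xEA

Derivation:
Register before byte 1: 0x00
After XOR with byte 0x4F: 0x4F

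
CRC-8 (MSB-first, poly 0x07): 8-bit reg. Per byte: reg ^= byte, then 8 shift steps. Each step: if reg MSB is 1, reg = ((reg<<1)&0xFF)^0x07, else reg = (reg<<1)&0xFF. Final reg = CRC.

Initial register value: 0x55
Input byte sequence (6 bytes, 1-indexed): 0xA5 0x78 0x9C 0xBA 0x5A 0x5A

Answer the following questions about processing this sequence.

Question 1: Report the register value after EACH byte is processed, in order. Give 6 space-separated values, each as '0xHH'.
0xDE 0x7B 0xBB 0x07 0x94 0x64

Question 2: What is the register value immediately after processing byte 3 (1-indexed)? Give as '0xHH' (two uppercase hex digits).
Answer: 0xBB

Derivation:
After byte 1 (0xA5): reg=0xDE
After byte 2 (0x78): reg=0x7B
After byte 3 (0x9C): reg=0xBB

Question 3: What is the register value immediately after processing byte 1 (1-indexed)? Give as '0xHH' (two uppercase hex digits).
Answer: 0xDE

Derivation:
After byte 1 (0xA5): reg=0xDE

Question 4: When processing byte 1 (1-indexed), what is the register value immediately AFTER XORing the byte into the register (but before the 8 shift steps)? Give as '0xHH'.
Answer: 0xF0

Derivation:
Register before byte 1: 0x55
Byte 1: 0xA5
0x55 XOR 0xA5 = 0xF0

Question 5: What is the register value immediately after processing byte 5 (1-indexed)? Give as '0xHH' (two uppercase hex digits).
Answer: 0x94

Derivation:
After byte 1 (0xA5): reg=0xDE
After byte 2 (0x78): reg=0x7B
After byte 3 (0x9C): reg=0xBB
After byte 4 (0xBA): reg=0x07
After byte 5 (0x5A): reg=0x94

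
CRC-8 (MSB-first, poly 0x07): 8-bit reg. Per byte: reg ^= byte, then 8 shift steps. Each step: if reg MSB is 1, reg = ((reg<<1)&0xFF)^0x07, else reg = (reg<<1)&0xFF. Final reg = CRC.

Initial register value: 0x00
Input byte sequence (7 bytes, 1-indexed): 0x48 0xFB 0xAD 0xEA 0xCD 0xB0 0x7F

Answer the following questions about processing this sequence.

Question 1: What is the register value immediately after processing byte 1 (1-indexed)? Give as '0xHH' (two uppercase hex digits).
After byte 1 (0x48): reg=0xFF

Answer: 0xFF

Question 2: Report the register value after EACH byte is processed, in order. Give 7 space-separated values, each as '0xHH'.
0xFF 0x1C 0x1E 0xC2 0x2D 0xDA 0x72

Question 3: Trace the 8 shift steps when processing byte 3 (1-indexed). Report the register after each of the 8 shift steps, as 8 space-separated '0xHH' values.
Answer: 0x65 0xCA 0x93 0x21 0x42 0x84 0x0F 0x1E

Derivation:
After byte 1 (0x48): reg=0xFF
After byte 2 (0xFB): reg=0x1C
Register before byte 3: 0x1C
After XOR with byte 0xAD: 0xB1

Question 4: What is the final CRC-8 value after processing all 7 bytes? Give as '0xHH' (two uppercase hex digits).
After byte 1 (0x48): reg=0xFF
After byte 2 (0xFB): reg=0x1C
After byte 3 (0xAD): reg=0x1E
After byte 4 (0xEA): reg=0xC2
After byte 5 (0xCD): reg=0x2D
After byte 6 (0xB0): reg=0xDA
After byte 7 (0x7F): reg=0x72

Answer: 0x72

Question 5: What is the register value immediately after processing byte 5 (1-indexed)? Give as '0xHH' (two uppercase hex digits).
Answer: 0x2D

Derivation:
After byte 1 (0x48): reg=0xFF
After byte 2 (0xFB): reg=0x1C
After byte 3 (0xAD): reg=0x1E
After byte 4 (0xEA): reg=0xC2
After byte 5 (0xCD): reg=0x2D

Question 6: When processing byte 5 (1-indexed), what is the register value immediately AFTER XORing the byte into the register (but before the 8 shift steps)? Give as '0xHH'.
Answer: 0x0F

Derivation:
Register before byte 5: 0xC2
Byte 5: 0xCD
0xC2 XOR 0xCD = 0x0F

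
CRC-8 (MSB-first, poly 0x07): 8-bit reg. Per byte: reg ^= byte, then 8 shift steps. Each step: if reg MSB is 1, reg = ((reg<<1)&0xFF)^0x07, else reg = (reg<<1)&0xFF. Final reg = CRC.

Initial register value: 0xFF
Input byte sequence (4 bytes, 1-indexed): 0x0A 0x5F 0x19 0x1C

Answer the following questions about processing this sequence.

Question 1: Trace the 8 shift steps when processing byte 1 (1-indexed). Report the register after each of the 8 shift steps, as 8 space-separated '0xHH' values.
Answer: 0xED 0xDD 0xBD 0x7D 0xFA 0xF3 0xE1 0xC5

Derivation:
Register before byte 1: 0xFF
After XOR with byte 0x0A: 0xF5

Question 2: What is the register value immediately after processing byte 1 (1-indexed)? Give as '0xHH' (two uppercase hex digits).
Answer: 0xC5

Derivation:
After byte 1 (0x0A): reg=0xC5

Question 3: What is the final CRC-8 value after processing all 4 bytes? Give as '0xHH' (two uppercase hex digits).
Answer: 0x90

Derivation:
After byte 1 (0x0A): reg=0xC5
After byte 2 (0x5F): reg=0xCF
After byte 3 (0x19): reg=0x2C
After byte 4 (0x1C): reg=0x90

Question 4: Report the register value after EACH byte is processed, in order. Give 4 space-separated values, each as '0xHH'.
0xC5 0xCF 0x2C 0x90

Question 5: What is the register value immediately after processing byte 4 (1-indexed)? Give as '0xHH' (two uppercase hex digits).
Answer: 0x90

Derivation:
After byte 1 (0x0A): reg=0xC5
After byte 2 (0x5F): reg=0xCF
After byte 3 (0x19): reg=0x2C
After byte 4 (0x1C): reg=0x90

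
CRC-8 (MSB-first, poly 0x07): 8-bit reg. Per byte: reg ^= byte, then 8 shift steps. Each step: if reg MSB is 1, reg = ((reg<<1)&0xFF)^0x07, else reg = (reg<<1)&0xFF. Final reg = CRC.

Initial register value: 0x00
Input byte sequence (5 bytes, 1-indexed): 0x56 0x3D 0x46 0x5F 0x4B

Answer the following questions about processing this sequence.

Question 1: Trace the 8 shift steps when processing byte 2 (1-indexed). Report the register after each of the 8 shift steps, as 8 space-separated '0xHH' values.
After byte 1 (0x56): reg=0xA5
Register before byte 2: 0xA5
After XOR with byte 0x3D: 0x98

Answer: 0x37 0x6E 0xDC 0xBF 0x79 0xF2 0xE3 0xC1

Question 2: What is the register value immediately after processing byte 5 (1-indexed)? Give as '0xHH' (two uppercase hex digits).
After byte 1 (0x56): reg=0xA5
After byte 2 (0x3D): reg=0xC1
After byte 3 (0x46): reg=0x9C
After byte 4 (0x5F): reg=0x47
After byte 5 (0x4B): reg=0x24

Answer: 0x24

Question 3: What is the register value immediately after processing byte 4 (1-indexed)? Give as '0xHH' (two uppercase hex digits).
After byte 1 (0x56): reg=0xA5
After byte 2 (0x3D): reg=0xC1
After byte 3 (0x46): reg=0x9C
After byte 4 (0x5F): reg=0x47

Answer: 0x47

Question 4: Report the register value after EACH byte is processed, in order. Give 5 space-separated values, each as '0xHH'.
0xA5 0xC1 0x9C 0x47 0x24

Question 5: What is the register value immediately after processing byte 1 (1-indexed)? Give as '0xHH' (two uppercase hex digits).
Answer: 0xA5

Derivation:
After byte 1 (0x56): reg=0xA5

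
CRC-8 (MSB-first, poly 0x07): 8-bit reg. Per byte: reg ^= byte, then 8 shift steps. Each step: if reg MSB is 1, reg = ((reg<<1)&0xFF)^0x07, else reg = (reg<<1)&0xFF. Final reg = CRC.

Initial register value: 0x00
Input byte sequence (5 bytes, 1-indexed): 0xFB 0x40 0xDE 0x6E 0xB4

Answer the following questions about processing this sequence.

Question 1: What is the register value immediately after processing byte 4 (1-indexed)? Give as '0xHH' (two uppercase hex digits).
After byte 1 (0xFB): reg=0xEF
After byte 2 (0x40): reg=0x44
After byte 3 (0xDE): reg=0xCF
After byte 4 (0x6E): reg=0x6E

Answer: 0x6E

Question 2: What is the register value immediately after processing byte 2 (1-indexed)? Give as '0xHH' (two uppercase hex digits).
After byte 1 (0xFB): reg=0xEF
After byte 2 (0x40): reg=0x44

Answer: 0x44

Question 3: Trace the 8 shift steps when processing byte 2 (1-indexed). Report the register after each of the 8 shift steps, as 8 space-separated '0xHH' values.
After byte 1 (0xFB): reg=0xEF
Register before byte 2: 0xEF
After XOR with byte 0x40: 0xAF

Answer: 0x59 0xB2 0x63 0xC6 0x8B 0x11 0x22 0x44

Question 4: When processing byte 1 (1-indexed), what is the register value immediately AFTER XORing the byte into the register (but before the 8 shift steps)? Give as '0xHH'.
Answer: 0xFB

Derivation:
Register before byte 1: 0x00
Byte 1: 0xFB
0x00 XOR 0xFB = 0xFB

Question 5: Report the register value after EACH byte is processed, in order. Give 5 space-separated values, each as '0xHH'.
0xEF 0x44 0xCF 0x6E 0x08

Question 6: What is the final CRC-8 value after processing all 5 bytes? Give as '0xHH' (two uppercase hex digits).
Answer: 0x08

Derivation:
After byte 1 (0xFB): reg=0xEF
After byte 2 (0x40): reg=0x44
After byte 3 (0xDE): reg=0xCF
After byte 4 (0x6E): reg=0x6E
After byte 5 (0xB4): reg=0x08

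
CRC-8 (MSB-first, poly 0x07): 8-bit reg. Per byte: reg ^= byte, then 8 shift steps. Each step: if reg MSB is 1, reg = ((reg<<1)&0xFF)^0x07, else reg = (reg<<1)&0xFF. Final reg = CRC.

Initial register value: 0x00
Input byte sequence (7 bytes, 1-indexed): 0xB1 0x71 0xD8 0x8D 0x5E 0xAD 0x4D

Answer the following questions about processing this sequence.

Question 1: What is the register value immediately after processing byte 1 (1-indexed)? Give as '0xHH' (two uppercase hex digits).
After byte 1 (0xB1): reg=0x1E

Answer: 0x1E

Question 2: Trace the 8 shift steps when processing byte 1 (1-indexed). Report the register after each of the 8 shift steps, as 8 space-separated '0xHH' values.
Register before byte 1: 0x00
After XOR with byte 0xB1: 0xB1

Answer: 0x65 0xCA 0x93 0x21 0x42 0x84 0x0F 0x1E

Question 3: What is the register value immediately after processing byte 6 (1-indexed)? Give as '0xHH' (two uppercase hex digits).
After byte 1 (0xB1): reg=0x1E
After byte 2 (0x71): reg=0x0A
After byte 3 (0xD8): reg=0x30
After byte 4 (0x8D): reg=0x3A
After byte 5 (0x5E): reg=0x3B
After byte 6 (0xAD): reg=0xEB

Answer: 0xEB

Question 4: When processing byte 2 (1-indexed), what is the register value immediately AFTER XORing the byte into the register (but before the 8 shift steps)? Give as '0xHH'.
Register before byte 2: 0x1E
Byte 2: 0x71
0x1E XOR 0x71 = 0x6F

Answer: 0x6F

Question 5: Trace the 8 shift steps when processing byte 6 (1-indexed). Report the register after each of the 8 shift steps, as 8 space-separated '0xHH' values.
After byte 1 (0xB1): reg=0x1E
After byte 2 (0x71): reg=0x0A
After byte 3 (0xD8): reg=0x30
After byte 4 (0x8D): reg=0x3A
After byte 5 (0x5E): reg=0x3B
Register before byte 6: 0x3B
After XOR with byte 0xAD: 0x96

Answer: 0x2B 0x56 0xAC 0x5F 0xBE 0x7B 0xF6 0xEB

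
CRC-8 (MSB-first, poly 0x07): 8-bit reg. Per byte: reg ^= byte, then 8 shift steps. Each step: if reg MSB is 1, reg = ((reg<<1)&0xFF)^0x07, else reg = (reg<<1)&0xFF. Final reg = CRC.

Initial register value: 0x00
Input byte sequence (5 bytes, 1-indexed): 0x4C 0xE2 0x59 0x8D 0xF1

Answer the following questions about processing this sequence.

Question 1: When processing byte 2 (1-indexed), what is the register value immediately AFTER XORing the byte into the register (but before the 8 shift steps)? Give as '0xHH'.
Register before byte 2: 0xE3
Byte 2: 0xE2
0xE3 XOR 0xE2 = 0x01

Answer: 0x01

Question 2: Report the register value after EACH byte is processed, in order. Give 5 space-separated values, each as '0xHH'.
0xE3 0x07 0x9D 0x70 0x8E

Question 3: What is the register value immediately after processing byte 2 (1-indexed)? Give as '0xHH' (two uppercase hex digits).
After byte 1 (0x4C): reg=0xE3
After byte 2 (0xE2): reg=0x07

Answer: 0x07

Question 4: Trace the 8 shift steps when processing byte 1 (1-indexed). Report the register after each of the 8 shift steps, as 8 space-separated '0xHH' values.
Answer: 0x98 0x37 0x6E 0xDC 0xBF 0x79 0xF2 0xE3

Derivation:
Register before byte 1: 0x00
After XOR with byte 0x4C: 0x4C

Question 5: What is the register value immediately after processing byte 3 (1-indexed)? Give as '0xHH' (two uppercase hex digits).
After byte 1 (0x4C): reg=0xE3
After byte 2 (0xE2): reg=0x07
After byte 3 (0x59): reg=0x9D

Answer: 0x9D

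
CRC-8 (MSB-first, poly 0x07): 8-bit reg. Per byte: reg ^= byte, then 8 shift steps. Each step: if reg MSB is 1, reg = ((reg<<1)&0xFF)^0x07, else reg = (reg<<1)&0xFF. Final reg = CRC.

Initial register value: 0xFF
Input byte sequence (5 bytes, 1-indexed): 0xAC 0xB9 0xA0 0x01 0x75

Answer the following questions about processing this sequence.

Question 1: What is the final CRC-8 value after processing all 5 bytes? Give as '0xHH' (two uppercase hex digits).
After byte 1 (0xAC): reg=0xBE
After byte 2 (0xB9): reg=0x15
After byte 3 (0xA0): reg=0x02
After byte 4 (0x01): reg=0x09
After byte 5 (0x75): reg=0x73

Answer: 0x73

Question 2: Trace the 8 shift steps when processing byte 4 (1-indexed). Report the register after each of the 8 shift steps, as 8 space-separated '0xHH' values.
After byte 1 (0xAC): reg=0xBE
After byte 2 (0xB9): reg=0x15
After byte 3 (0xA0): reg=0x02
Register before byte 4: 0x02
After XOR with byte 0x01: 0x03

Answer: 0x06 0x0C 0x18 0x30 0x60 0xC0 0x87 0x09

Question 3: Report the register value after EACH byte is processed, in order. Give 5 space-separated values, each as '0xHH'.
0xBE 0x15 0x02 0x09 0x73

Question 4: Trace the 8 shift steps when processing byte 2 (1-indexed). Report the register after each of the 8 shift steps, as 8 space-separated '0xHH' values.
Answer: 0x0E 0x1C 0x38 0x70 0xE0 0xC7 0x89 0x15

Derivation:
After byte 1 (0xAC): reg=0xBE
Register before byte 2: 0xBE
After XOR with byte 0xB9: 0x07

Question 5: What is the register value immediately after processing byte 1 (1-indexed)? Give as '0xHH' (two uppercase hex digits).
After byte 1 (0xAC): reg=0xBE

Answer: 0xBE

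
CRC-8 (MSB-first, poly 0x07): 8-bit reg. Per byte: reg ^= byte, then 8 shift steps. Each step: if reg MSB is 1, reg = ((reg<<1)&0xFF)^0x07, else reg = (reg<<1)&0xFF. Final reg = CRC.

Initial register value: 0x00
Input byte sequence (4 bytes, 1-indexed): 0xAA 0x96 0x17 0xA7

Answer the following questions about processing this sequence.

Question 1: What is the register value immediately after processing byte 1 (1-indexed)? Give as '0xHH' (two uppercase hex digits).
Answer: 0x5F

Derivation:
After byte 1 (0xAA): reg=0x5F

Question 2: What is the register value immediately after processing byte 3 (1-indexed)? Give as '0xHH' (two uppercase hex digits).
After byte 1 (0xAA): reg=0x5F
After byte 2 (0x96): reg=0x71
After byte 3 (0x17): reg=0x35

Answer: 0x35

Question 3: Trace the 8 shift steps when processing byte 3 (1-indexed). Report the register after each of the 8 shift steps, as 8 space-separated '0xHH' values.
Answer: 0xCC 0x9F 0x39 0x72 0xE4 0xCF 0x99 0x35

Derivation:
After byte 1 (0xAA): reg=0x5F
After byte 2 (0x96): reg=0x71
Register before byte 3: 0x71
After XOR with byte 0x17: 0x66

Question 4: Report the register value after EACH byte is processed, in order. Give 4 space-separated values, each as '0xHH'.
0x5F 0x71 0x35 0xF7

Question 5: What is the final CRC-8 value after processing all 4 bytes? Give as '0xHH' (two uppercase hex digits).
Answer: 0xF7

Derivation:
After byte 1 (0xAA): reg=0x5F
After byte 2 (0x96): reg=0x71
After byte 3 (0x17): reg=0x35
After byte 4 (0xA7): reg=0xF7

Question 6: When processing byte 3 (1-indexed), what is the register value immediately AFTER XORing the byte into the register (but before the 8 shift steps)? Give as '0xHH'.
Answer: 0x66

Derivation:
Register before byte 3: 0x71
Byte 3: 0x17
0x71 XOR 0x17 = 0x66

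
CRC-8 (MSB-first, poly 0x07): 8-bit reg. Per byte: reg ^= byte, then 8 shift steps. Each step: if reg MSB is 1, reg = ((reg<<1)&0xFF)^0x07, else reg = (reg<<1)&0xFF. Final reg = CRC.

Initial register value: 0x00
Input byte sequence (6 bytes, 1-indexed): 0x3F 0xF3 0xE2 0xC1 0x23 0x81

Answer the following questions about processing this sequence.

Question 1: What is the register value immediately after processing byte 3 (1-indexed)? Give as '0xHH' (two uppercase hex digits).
After byte 1 (0x3F): reg=0xBD
After byte 2 (0xF3): reg=0xED
After byte 3 (0xE2): reg=0x2D

Answer: 0x2D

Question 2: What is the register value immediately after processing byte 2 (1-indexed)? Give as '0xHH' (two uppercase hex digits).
Answer: 0xED

Derivation:
After byte 1 (0x3F): reg=0xBD
After byte 2 (0xF3): reg=0xED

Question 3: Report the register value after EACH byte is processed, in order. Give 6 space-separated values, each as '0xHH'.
0xBD 0xED 0x2D 0x8A 0x56 0x2B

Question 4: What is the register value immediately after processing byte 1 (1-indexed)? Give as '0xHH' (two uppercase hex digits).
After byte 1 (0x3F): reg=0xBD

Answer: 0xBD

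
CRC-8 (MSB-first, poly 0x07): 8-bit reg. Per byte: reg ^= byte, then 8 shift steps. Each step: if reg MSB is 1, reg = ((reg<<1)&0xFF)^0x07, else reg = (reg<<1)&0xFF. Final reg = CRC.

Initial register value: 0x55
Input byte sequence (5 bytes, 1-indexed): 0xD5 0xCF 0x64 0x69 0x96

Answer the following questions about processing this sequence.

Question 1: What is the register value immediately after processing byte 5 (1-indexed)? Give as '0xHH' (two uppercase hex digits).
After byte 1 (0xD5): reg=0x89
After byte 2 (0xCF): reg=0xD5
After byte 3 (0x64): reg=0x1E
After byte 4 (0x69): reg=0x42
After byte 5 (0x96): reg=0x22

Answer: 0x22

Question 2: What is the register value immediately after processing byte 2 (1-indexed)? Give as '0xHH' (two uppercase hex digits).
Answer: 0xD5

Derivation:
After byte 1 (0xD5): reg=0x89
After byte 2 (0xCF): reg=0xD5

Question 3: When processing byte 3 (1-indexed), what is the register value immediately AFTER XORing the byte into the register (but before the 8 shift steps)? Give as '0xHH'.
Answer: 0xB1

Derivation:
Register before byte 3: 0xD5
Byte 3: 0x64
0xD5 XOR 0x64 = 0xB1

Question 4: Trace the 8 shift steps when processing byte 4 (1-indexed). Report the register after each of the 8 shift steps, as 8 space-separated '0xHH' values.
After byte 1 (0xD5): reg=0x89
After byte 2 (0xCF): reg=0xD5
After byte 3 (0x64): reg=0x1E
Register before byte 4: 0x1E
After XOR with byte 0x69: 0x77

Answer: 0xEE 0xDB 0xB1 0x65 0xCA 0x93 0x21 0x42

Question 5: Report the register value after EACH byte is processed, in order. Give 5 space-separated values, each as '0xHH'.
0x89 0xD5 0x1E 0x42 0x22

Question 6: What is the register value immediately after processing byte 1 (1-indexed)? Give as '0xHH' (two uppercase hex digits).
Answer: 0x89

Derivation:
After byte 1 (0xD5): reg=0x89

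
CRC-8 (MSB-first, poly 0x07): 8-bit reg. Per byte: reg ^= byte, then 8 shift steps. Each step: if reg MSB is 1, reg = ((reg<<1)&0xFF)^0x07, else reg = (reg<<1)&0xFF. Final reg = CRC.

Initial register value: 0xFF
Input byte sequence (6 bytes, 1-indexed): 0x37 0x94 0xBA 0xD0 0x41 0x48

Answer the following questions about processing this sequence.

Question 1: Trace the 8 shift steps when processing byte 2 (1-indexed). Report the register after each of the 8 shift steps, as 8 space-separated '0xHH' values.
After byte 1 (0x37): reg=0x76
Register before byte 2: 0x76
After XOR with byte 0x94: 0xE2

Answer: 0xC3 0x81 0x05 0x0A 0x14 0x28 0x50 0xA0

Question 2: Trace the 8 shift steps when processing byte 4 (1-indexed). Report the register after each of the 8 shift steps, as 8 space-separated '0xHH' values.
After byte 1 (0x37): reg=0x76
After byte 2 (0x94): reg=0xA0
After byte 3 (0xBA): reg=0x46
Register before byte 4: 0x46
After XOR with byte 0xD0: 0x96

Answer: 0x2B 0x56 0xAC 0x5F 0xBE 0x7B 0xF6 0xEB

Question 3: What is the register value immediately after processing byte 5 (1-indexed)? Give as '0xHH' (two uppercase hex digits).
Answer: 0x5F

Derivation:
After byte 1 (0x37): reg=0x76
After byte 2 (0x94): reg=0xA0
After byte 3 (0xBA): reg=0x46
After byte 4 (0xD0): reg=0xEB
After byte 5 (0x41): reg=0x5F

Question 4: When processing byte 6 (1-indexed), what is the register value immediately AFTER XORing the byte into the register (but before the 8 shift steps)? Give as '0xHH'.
Answer: 0x17

Derivation:
Register before byte 6: 0x5F
Byte 6: 0x48
0x5F XOR 0x48 = 0x17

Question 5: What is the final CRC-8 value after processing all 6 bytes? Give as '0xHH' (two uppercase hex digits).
Answer: 0x65

Derivation:
After byte 1 (0x37): reg=0x76
After byte 2 (0x94): reg=0xA0
After byte 3 (0xBA): reg=0x46
After byte 4 (0xD0): reg=0xEB
After byte 5 (0x41): reg=0x5F
After byte 6 (0x48): reg=0x65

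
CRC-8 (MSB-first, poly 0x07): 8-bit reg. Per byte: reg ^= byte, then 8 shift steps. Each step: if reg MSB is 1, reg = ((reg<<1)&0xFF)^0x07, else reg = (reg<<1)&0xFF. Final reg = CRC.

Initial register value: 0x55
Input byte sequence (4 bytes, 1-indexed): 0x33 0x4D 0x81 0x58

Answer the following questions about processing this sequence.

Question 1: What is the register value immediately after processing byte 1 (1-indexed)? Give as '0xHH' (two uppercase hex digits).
Answer: 0x35

Derivation:
After byte 1 (0x33): reg=0x35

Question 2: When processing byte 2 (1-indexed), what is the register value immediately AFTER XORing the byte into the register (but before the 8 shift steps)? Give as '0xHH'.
Register before byte 2: 0x35
Byte 2: 0x4D
0x35 XOR 0x4D = 0x78

Answer: 0x78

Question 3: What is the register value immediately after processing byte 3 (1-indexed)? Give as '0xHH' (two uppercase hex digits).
Answer: 0x84

Derivation:
After byte 1 (0x33): reg=0x35
After byte 2 (0x4D): reg=0x6F
After byte 3 (0x81): reg=0x84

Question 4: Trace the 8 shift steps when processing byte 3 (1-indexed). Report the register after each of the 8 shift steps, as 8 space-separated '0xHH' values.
Answer: 0xDB 0xB1 0x65 0xCA 0x93 0x21 0x42 0x84

Derivation:
After byte 1 (0x33): reg=0x35
After byte 2 (0x4D): reg=0x6F
Register before byte 3: 0x6F
After XOR with byte 0x81: 0xEE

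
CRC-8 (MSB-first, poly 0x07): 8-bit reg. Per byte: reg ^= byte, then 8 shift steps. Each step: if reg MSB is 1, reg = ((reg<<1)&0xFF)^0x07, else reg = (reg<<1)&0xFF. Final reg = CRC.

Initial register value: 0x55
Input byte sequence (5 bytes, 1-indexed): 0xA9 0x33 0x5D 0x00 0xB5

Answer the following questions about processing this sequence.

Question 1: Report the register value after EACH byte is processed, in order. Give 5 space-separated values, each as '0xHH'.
0xFA 0x71 0xC4 0x52 0xBB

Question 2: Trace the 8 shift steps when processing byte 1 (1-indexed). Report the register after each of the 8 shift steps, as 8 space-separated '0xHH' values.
Register before byte 1: 0x55
After XOR with byte 0xA9: 0xFC

Answer: 0xFF 0xF9 0xF5 0xED 0xDD 0xBD 0x7D 0xFA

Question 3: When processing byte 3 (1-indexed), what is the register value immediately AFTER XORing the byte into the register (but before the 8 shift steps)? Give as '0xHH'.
Answer: 0x2C

Derivation:
Register before byte 3: 0x71
Byte 3: 0x5D
0x71 XOR 0x5D = 0x2C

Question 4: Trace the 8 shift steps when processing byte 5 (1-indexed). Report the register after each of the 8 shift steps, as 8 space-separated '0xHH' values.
Answer: 0xC9 0x95 0x2D 0x5A 0xB4 0x6F 0xDE 0xBB

Derivation:
After byte 1 (0xA9): reg=0xFA
After byte 2 (0x33): reg=0x71
After byte 3 (0x5D): reg=0xC4
After byte 4 (0x00): reg=0x52
Register before byte 5: 0x52
After XOR with byte 0xB5: 0xE7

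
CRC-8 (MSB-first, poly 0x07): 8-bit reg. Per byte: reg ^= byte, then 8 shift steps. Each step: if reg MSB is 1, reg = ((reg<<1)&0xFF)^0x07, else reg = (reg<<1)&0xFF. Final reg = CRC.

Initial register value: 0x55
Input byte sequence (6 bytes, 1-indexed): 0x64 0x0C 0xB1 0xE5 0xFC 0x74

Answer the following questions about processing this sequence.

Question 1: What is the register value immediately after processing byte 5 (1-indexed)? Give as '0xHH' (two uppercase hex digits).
After byte 1 (0x64): reg=0x97
After byte 2 (0x0C): reg=0xC8
After byte 3 (0xB1): reg=0x68
After byte 4 (0xE5): reg=0xAA
After byte 5 (0xFC): reg=0xA5

Answer: 0xA5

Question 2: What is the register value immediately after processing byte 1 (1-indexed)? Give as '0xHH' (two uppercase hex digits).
After byte 1 (0x64): reg=0x97

Answer: 0x97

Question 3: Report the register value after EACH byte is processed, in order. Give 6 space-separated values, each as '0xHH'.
0x97 0xC8 0x68 0xAA 0xA5 0x39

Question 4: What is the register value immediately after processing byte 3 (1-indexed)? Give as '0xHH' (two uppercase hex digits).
After byte 1 (0x64): reg=0x97
After byte 2 (0x0C): reg=0xC8
After byte 3 (0xB1): reg=0x68

Answer: 0x68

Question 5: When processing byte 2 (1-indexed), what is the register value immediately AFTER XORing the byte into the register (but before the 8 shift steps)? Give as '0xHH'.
Answer: 0x9B

Derivation:
Register before byte 2: 0x97
Byte 2: 0x0C
0x97 XOR 0x0C = 0x9B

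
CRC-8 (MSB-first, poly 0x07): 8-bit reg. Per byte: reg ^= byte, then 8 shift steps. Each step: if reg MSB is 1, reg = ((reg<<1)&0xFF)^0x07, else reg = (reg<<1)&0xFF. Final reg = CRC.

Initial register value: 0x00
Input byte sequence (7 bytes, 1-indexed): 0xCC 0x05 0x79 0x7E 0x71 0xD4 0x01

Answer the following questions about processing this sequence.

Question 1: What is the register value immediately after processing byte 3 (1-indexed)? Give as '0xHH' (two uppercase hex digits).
Answer: 0x5E

Derivation:
After byte 1 (0xCC): reg=0x6A
After byte 2 (0x05): reg=0x0A
After byte 3 (0x79): reg=0x5E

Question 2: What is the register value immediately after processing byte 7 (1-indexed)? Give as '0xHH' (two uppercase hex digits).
Answer: 0x2B

Derivation:
After byte 1 (0xCC): reg=0x6A
After byte 2 (0x05): reg=0x0A
After byte 3 (0x79): reg=0x5E
After byte 4 (0x7E): reg=0xE0
After byte 5 (0x71): reg=0xFE
After byte 6 (0xD4): reg=0xD6
After byte 7 (0x01): reg=0x2B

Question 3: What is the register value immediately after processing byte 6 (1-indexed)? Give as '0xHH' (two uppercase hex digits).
Answer: 0xD6

Derivation:
After byte 1 (0xCC): reg=0x6A
After byte 2 (0x05): reg=0x0A
After byte 3 (0x79): reg=0x5E
After byte 4 (0x7E): reg=0xE0
After byte 5 (0x71): reg=0xFE
After byte 6 (0xD4): reg=0xD6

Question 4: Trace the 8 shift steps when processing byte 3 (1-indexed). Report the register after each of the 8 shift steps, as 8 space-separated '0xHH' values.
Answer: 0xE6 0xCB 0x91 0x25 0x4A 0x94 0x2F 0x5E

Derivation:
After byte 1 (0xCC): reg=0x6A
After byte 2 (0x05): reg=0x0A
Register before byte 3: 0x0A
After XOR with byte 0x79: 0x73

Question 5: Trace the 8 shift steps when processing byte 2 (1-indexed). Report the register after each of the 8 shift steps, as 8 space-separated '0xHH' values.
Answer: 0xDE 0xBB 0x71 0xE2 0xC3 0x81 0x05 0x0A

Derivation:
After byte 1 (0xCC): reg=0x6A
Register before byte 2: 0x6A
After XOR with byte 0x05: 0x6F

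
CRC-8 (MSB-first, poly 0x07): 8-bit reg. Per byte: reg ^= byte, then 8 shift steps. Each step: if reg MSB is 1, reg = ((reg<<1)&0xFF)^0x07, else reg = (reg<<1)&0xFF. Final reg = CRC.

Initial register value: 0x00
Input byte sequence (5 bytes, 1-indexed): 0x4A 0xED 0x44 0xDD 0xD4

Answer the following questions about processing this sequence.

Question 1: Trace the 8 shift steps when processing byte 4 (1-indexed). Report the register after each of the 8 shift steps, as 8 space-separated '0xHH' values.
Answer: 0x5D 0xBA 0x73 0xE6 0xCB 0x91 0x25 0x4A

Derivation:
After byte 1 (0x4A): reg=0xF1
After byte 2 (0xED): reg=0x54
After byte 3 (0x44): reg=0x70
Register before byte 4: 0x70
After XOR with byte 0xDD: 0xAD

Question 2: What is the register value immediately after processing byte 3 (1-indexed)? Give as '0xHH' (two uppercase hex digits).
Answer: 0x70

Derivation:
After byte 1 (0x4A): reg=0xF1
After byte 2 (0xED): reg=0x54
After byte 3 (0x44): reg=0x70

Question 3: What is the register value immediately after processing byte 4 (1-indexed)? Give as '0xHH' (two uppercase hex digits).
Answer: 0x4A

Derivation:
After byte 1 (0x4A): reg=0xF1
After byte 2 (0xED): reg=0x54
After byte 3 (0x44): reg=0x70
After byte 4 (0xDD): reg=0x4A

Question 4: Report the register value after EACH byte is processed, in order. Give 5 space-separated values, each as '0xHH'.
0xF1 0x54 0x70 0x4A 0xD3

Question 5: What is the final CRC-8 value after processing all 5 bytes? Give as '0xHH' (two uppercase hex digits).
After byte 1 (0x4A): reg=0xF1
After byte 2 (0xED): reg=0x54
After byte 3 (0x44): reg=0x70
After byte 4 (0xDD): reg=0x4A
After byte 5 (0xD4): reg=0xD3

Answer: 0xD3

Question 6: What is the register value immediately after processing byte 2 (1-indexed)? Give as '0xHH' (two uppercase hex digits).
Answer: 0x54

Derivation:
After byte 1 (0x4A): reg=0xF1
After byte 2 (0xED): reg=0x54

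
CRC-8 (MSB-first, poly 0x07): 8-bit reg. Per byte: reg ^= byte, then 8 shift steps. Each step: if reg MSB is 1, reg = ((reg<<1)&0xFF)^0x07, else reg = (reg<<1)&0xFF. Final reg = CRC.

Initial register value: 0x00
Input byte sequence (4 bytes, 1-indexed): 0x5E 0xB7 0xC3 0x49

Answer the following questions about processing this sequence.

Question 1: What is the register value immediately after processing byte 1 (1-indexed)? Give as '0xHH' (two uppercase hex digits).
Answer: 0x9D

Derivation:
After byte 1 (0x5E): reg=0x9D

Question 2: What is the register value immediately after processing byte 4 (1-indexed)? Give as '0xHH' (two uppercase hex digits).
After byte 1 (0x5E): reg=0x9D
After byte 2 (0xB7): reg=0xD6
After byte 3 (0xC3): reg=0x6B
After byte 4 (0x49): reg=0xEE

Answer: 0xEE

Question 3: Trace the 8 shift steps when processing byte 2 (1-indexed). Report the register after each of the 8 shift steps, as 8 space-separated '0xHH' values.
After byte 1 (0x5E): reg=0x9D
Register before byte 2: 0x9D
After XOR with byte 0xB7: 0x2A

Answer: 0x54 0xA8 0x57 0xAE 0x5B 0xB6 0x6B 0xD6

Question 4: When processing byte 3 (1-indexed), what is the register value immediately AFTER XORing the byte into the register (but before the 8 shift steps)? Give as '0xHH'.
Answer: 0x15

Derivation:
Register before byte 3: 0xD6
Byte 3: 0xC3
0xD6 XOR 0xC3 = 0x15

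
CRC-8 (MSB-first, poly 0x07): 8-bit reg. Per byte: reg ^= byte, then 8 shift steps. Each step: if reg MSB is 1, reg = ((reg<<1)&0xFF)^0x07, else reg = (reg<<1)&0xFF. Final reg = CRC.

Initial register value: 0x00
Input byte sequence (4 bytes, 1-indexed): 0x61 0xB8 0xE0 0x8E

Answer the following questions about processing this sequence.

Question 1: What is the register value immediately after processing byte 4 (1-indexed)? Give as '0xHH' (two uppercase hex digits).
Answer: 0x18

Derivation:
After byte 1 (0x61): reg=0x20
After byte 2 (0xB8): reg=0xC1
After byte 3 (0xE0): reg=0xE7
After byte 4 (0x8E): reg=0x18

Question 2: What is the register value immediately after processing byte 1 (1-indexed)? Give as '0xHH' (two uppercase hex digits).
After byte 1 (0x61): reg=0x20

Answer: 0x20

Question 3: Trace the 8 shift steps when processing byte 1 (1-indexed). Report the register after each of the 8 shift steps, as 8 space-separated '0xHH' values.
Answer: 0xC2 0x83 0x01 0x02 0x04 0x08 0x10 0x20

Derivation:
Register before byte 1: 0x00
After XOR with byte 0x61: 0x61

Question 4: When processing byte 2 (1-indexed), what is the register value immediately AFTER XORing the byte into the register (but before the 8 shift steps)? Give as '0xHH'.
Answer: 0x98

Derivation:
Register before byte 2: 0x20
Byte 2: 0xB8
0x20 XOR 0xB8 = 0x98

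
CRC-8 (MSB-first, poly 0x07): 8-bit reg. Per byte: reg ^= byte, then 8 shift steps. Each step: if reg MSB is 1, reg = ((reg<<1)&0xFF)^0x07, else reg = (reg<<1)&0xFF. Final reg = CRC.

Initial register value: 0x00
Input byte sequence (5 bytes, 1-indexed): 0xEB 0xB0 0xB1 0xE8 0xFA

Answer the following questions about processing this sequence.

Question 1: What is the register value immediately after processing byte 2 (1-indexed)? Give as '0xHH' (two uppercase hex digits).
After byte 1 (0xEB): reg=0x9F
After byte 2 (0xB0): reg=0xCD

Answer: 0xCD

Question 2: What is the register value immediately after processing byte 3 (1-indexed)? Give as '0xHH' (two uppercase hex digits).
After byte 1 (0xEB): reg=0x9F
After byte 2 (0xB0): reg=0xCD
After byte 3 (0xB1): reg=0x73

Answer: 0x73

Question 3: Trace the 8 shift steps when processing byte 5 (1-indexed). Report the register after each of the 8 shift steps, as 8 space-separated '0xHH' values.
After byte 1 (0xEB): reg=0x9F
After byte 2 (0xB0): reg=0xCD
After byte 3 (0xB1): reg=0x73
After byte 4 (0xE8): reg=0xC8
Register before byte 5: 0xC8
After XOR with byte 0xFA: 0x32

Answer: 0x64 0xC8 0x97 0x29 0x52 0xA4 0x4F 0x9E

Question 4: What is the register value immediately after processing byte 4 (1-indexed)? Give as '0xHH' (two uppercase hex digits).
After byte 1 (0xEB): reg=0x9F
After byte 2 (0xB0): reg=0xCD
After byte 3 (0xB1): reg=0x73
After byte 4 (0xE8): reg=0xC8

Answer: 0xC8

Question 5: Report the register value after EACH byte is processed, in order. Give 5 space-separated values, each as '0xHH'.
0x9F 0xCD 0x73 0xC8 0x9E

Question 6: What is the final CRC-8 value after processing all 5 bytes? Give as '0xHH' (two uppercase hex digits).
Answer: 0x9E

Derivation:
After byte 1 (0xEB): reg=0x9F
After byte 2 (0xB0): reg=0xCD
After byte 3 (0xB1): reg=0x73
After byte 4 (0xE8): reg=0xC8
After byte 5 (0xFA): reg=0x9E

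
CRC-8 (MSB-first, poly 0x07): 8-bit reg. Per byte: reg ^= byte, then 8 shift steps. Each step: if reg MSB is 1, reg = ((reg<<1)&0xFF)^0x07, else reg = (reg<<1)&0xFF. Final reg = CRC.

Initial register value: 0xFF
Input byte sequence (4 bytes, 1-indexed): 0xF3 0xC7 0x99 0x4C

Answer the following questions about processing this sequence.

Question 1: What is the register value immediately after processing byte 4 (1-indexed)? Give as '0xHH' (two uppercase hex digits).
After byte 1 (0xF3): reg=0x24
After byte 2 (0xC7): reg=0xA7
After byte 3 (0x99): reg=0xBA
After byte 4 (0x4C): reg=0xCC

Answer: 0xCC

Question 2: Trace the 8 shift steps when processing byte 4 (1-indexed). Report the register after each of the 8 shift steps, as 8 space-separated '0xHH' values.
After byte 1 (0xF3): reg=0x24
After byte 2 (0xC7): reg=0xA7
After byte 3 (0x99): reg=0xBA
Register before byte 4: 0xBA
After XOR with byte 0x4C: 0xF6

Answer: 0xEB 0xD1 0xA5 0x4D 0x9A 0x33 0x66 0xCC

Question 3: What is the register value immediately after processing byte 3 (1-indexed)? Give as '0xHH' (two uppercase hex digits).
Answer: 0xBA

Derivation:
After byte 1 (0xF3): reg=0x24
After byte 2 (0xC7): reg=0xA7
After byte 3 (0x99): reg=0xBA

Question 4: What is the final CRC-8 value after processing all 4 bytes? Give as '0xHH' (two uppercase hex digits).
After byte 1 (0xF3): reg=0x24
After byte 2 (0xC7): reg=0xA7
After byte 3 (0x99): reg=0xBA
After byte 4 (0x4C): reg=0xCC

Answer: 0xCC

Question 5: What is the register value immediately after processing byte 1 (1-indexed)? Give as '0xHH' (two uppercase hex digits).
Answer: 0x24

Derivation:
After byte 1 (0xF3): reg=0x24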